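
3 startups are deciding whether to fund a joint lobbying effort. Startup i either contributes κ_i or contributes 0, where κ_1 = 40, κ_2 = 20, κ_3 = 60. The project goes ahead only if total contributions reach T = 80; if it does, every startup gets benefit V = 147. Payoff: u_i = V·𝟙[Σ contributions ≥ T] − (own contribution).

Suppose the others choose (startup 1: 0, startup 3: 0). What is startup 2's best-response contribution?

0

Others' total = 0. Even contributing 20 gives 20 < 80: no benefit either way.
Best response: 0.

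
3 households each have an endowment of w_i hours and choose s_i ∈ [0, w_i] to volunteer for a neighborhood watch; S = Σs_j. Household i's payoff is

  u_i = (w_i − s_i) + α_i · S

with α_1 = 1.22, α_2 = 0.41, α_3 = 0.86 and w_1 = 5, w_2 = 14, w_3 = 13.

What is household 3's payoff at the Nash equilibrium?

17.3

∂u_i/∂s_i = α_i − 1, so household i contributes w_i if α_i > 1, else 0.
α_i > 1 for i ∈ {1}; NE contributions (5, 0, 0), S = 5.
u_3 = (13 − 0) + 0.86·5 = 17.3.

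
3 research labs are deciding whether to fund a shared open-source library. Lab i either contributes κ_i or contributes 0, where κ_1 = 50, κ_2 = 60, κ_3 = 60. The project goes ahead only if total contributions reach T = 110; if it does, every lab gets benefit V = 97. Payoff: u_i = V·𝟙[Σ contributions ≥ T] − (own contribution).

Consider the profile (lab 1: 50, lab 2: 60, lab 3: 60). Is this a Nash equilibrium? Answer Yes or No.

Total = 170 ≥ 110: provided.
Lab 1 (pledges 50, payoff 47): dropping to 0 → total 120, payoff 97. Profitable deviation.

No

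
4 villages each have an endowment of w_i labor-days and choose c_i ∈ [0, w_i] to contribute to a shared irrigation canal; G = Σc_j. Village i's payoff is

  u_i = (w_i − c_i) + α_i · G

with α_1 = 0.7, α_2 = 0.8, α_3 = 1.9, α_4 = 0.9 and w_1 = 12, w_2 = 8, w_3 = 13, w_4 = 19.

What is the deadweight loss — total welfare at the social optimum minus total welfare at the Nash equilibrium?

128.7

∂u_i/∂c_i = α_i − 1, so village i contributes w_i if α_i > 1, else 0.
α_i > 1 for i ∈ {3}; NE contributions (0, 0, 13, 0), G = 13.
W^NE = Σw_i − G^NE + (Σα_i)·G^NE = 52 + 3.3·13 = 94.9.
Planner: ∂(Σu_j)/∂c_i = Σα_j − 1 = 3.3 > 0, so everyone contributes w_i; G^SO = 52, W^SO = 52 + 3.3·52 = 223.6.
Deadweight loss = 128.7.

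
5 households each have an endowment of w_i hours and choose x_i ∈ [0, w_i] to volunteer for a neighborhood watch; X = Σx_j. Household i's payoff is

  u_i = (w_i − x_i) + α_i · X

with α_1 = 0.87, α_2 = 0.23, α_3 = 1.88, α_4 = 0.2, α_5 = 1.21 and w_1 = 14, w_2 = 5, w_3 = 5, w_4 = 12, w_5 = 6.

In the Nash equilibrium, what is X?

11

∂u_i/∂x_i = α_i − 1, so household i contributes w_i if α_i > 1, else 0.
α_i > 1 for i ∈ {3, 5}; NE contributions (0, 0, 5, 0, 6), X = 11.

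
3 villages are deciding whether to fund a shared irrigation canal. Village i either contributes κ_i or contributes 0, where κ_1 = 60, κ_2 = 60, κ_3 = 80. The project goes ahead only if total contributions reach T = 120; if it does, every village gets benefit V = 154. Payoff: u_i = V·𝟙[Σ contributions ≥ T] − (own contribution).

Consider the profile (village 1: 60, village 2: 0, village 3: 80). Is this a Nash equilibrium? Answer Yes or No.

Yes

Total = 140 ≥ 120: provided.
Village 1 (pledges 60, payoff 94): dropping to 0 → total 80, payoff 0. No gain.
Village 2 (pledges 0, payoff 154): pledging 60 → total 200, payoff 94. No gain.
Village 3 (pledges 80, payoff 74): dropping to 0 → total 60, payoff 0. No gain.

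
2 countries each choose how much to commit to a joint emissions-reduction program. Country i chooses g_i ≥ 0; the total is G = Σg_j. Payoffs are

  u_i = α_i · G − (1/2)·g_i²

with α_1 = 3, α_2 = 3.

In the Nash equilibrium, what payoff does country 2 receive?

Country i's FOC: ∂u_i/∂g_i = α_i − g_i = 0, so g_i* = α_i.
NE contributions = (3, 3); G = 6.
u_2 = α_2·G − ½·(g_2)² = 3·6 − ½·3² = 13.5.

13.5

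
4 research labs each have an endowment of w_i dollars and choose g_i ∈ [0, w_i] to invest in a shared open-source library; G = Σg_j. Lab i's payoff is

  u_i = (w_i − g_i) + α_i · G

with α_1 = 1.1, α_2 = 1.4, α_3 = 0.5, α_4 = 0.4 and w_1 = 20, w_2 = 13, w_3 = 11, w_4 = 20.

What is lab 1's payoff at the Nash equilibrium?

36.3

∂u_i/∂g_i = α_i − 1, so lab i contributes w_i if α_i > 1, else 0.
α_i > 1 for i ∈ {1, 2}; NE contributions (20, 13, 0, 0), G = 33.
u_1 = (20 − 20) + 1.1·33 = 36.3.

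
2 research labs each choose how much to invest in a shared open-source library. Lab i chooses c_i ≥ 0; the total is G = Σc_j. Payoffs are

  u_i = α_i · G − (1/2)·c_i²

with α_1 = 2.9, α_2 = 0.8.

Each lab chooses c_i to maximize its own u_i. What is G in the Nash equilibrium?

Lab i's FOC: ∂u_i/∂c_i = α_i − c_i = 0, so c_i* = α_i.
NE contributions = (2.9, 0.8); G = 3.7.

3.7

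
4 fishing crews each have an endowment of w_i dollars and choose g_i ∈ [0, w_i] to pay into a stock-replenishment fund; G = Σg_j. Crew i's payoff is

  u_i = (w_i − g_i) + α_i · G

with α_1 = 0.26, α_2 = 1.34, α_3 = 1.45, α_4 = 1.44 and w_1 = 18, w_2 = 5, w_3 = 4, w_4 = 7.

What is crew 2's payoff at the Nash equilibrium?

∂u_i/∂g_i = α_i − 1, so crew i contributes w_i if α_i > 1, else 0.
α_i > 1 for i ∈ {2, 3, 4}; NE contributions (0, 5, 4, 7), G = 16.
u_2 = (5 − 5) + 1.34·16 = 21.44.

21.44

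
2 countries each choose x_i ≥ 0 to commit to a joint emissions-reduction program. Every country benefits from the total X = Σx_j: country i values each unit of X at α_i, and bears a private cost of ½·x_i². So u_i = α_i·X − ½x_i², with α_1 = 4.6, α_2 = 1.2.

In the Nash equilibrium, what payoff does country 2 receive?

6.24

Country i's FOC: ∂u_i/∂x_i = α_i − x_i = 0, so x_i* = α_i.
NE contributions = (4.6, 1.2); X = 5.8.
u_2 = α_2·X − ½·(x_2)² = 1.2·5.8 − ½·1.2² = 6.24.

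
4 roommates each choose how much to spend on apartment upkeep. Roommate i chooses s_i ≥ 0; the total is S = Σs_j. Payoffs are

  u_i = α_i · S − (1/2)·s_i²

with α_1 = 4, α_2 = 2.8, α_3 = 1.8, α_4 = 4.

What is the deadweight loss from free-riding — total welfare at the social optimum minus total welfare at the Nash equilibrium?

180.3

Roommate i's FOC: ∂u_i/∂s_i = α_i − s_i = 0, so s_i* = α_i.
NE contributions = (4, 2.8, 1.8, 4); S = 12.6.
W^NE = (Σα)·S − ½Σα_i² = 12.6² − ½·43.08 = 137.22.
Planner sets s_i = Σα_j = 12.6 for every i, so S^SO = 4·12.6 = 50.4.
W^SO = (Σα)·S^SO − ½·4·(Σα)² = (4/2)·12.6² = 317.52.
Deadweight loss = W^SO − W^NE = 180.3.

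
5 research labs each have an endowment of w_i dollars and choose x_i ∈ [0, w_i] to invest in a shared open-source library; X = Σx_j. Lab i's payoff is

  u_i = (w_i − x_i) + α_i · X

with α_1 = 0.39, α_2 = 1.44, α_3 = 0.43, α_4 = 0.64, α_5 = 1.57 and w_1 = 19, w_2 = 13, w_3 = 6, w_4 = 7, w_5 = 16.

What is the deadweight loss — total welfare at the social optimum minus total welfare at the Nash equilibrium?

111.04

∂u_i/∂x_i = α_i − 1, so lab i contributes w_i if α_i > 1, else 0.
α_i > 1 for i ∈ {2, 5}; NE contributions (0, 13, 0, 0, 16), X = 29.
W^NE = Σw_i − X^NE + (Σα_i)·X^NE = 61 + 3.47·29 = 161.63.
Planner: ∂(Σu_j)/∂x_i = Σα_j − 1 = 3.47 > 0, so everyone contributes w_i; X^SO = 61, W^SO = 61 + 3.47·61 = 272.67.
Deadweight loss = 111.04.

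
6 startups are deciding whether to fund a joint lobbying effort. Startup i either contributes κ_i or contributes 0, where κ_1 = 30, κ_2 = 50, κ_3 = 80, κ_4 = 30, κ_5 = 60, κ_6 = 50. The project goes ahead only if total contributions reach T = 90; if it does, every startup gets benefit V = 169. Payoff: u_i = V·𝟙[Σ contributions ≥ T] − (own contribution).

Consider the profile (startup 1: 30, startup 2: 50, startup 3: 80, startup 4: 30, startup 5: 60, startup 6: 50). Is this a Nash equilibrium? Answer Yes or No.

No

Total = 300 ≥ 90: provided.
Startup 1 (pledges 30, payoff 139): dropping to 0 → total 270, payoff 169. Profitable deviation.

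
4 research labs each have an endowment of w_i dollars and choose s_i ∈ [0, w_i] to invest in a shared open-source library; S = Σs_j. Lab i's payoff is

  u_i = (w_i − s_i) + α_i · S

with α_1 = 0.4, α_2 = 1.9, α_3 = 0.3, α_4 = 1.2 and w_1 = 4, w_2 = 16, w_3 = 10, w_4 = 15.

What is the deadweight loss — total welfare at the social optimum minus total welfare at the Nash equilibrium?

∂u_i/∂s_i = α_i − 1, so lab i contributes w_i if α_i > 1, else 0.
α_i > 1 for i ∈ {2, 4}; NE contributions (0, 16, 0, 15), S = 31.
W^NE = Σw_i − S^NE + (Σα_i)·S^NE = 45 + 2.8·31 = 131.8.
Planner: ∂(Σu_j)/∂s_i = Σα_j − 1 = 2.8 > 0, so everyone contributes w_i; S^SO = 45, W^SO = 45 + 2.8·45 = 171.
Deadweight loss = 39.2.

39.2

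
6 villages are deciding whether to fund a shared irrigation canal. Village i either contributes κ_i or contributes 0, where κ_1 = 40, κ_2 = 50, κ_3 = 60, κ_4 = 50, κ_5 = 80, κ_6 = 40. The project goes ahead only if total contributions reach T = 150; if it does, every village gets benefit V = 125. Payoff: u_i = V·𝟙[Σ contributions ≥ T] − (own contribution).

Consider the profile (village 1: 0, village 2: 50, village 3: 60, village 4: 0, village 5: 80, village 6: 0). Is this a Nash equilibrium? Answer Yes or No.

Total = 190 ≥ 150: provided.
Village 1 (pledges 0, payoff 125): pledging 40 → total 230, payoff 85. No gain.
Village 2 (pledges 50, payoff 75): dropping to 0 → total 140, payoff 0. No gain.
Village 3 (pledges 60, payoff 65): dropping to 0 → total 130, payoff 0. No gain.
Village 4 (pledges 0, payoff 125): pledging 50 → total 240, payoff 75. No gain.
Village 5 (pledges 80, payoff 45): dropping to 0 → total 110, payoff 0. No gain.
Village 6 (pledges 0, payoff 125): pledging 40 → total 230, payoff 85. No gain.

Yes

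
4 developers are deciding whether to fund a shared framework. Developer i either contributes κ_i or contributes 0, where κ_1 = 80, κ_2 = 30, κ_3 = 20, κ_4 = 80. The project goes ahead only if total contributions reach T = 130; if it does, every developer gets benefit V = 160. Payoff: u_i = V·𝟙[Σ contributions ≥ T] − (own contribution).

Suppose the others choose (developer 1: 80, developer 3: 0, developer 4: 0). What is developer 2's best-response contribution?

0

Others' total = 80. Even contributing 30 gives 110 < 130: no benefit either way.
Best response: 0.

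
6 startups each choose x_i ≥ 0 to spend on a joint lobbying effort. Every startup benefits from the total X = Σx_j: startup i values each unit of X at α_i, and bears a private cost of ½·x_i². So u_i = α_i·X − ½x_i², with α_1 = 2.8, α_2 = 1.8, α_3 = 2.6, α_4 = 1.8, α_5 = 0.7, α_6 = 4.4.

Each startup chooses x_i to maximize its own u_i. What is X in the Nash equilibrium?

Startup i's FOC: ∂u_i/∂x_i = α_i − x_i = 0, so x_i* = α_i.
NE contributions = (2.8, 1.8, 2.6, 1.8, 0.7, 4.4); X = 14.1.

14.1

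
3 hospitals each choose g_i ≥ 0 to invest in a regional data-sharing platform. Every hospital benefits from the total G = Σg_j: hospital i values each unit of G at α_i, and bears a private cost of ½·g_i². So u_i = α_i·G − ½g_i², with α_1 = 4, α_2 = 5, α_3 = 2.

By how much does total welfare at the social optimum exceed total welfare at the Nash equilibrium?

Hospital i's FOC: ∂u_i/∂g_i = α_i − g_i = 0, so g_i* = α_i.
NE contributions = (4, 5, 2); G = 11.
W^NE = (Σα)·G − ½Σα_i² = 11² − ½·45 = 98.5.
Planner sets g_i = Σα_j = 11 for every i, so G^SO = 3·11 = 33.
W^SO = (Σα)·G^SO − ½·3·(Σα)² = (3/2)·11² = 181.5.
Deadweight loss = W^SO − W^NE = 83.

83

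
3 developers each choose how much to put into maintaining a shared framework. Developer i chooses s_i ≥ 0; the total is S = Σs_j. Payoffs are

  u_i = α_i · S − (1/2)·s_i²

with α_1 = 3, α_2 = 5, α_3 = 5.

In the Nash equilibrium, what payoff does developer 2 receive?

52.5

Developer i's FOC: ∂u_i/∂s_i = α_i − s_i = 0, so s_i* = α_i.
NE contributions = (3, 5, 5); S = 13.
u_2 = α_2·S − ½·(s_2)² = 5·13 − ½·5² = 52.5.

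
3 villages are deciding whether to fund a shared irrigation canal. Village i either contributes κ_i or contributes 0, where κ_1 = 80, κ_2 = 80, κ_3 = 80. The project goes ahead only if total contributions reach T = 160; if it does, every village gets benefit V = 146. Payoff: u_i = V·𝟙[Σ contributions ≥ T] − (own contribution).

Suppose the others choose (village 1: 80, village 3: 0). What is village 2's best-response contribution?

80

Others' total = 80. Contributing 80 brings total to 160 ≥ 160: gain V − κ_2 = 66.
Best response: 80.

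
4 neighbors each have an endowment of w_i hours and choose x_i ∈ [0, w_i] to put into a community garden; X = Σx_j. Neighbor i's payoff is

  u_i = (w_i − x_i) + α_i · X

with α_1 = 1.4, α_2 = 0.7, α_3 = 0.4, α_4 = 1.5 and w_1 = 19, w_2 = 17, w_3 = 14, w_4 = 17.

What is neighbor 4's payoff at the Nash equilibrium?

54

∂u_i/∂x_i = α_i − 1, so neighbor i contributes w_i if α_i > 1, else 0.
α_i > 1 for i ∈ {1, 4}; NE contributions (19, 0, 0, 17), X = 36.
u_4 = (17 − 17) + 1.5·36 = 54.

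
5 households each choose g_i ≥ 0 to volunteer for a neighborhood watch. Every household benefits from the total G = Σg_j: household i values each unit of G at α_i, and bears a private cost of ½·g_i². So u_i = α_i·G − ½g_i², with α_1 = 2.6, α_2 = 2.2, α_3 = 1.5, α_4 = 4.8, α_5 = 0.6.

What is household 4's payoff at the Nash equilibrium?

44.64

Household i's FOC: ∂u_i/∂g_i = α_i − g_i = 0, so g_i* = α_i.
NE contributions = (2.6, 2.2, 1.5, 4.8, 0.6); G = 11.7.
u_4 = α_4·G − ½·(g_4)² = 4.8·11.7 − ½·4.8² = 44.64.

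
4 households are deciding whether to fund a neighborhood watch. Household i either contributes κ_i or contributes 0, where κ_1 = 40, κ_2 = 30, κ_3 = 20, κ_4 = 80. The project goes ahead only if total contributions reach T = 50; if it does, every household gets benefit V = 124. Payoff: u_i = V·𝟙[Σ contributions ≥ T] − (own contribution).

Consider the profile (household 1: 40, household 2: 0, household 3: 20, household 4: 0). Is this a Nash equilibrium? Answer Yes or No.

Yes

Total = 60 ≥ 50: provided.
Household 1 (pledges 40, payoff 84): dropping to 0 → total 20, payoff 0. No gain.
Household 2 (pledges 0, payoff 124): pledging 30 → total 90, payoff 94. No gain.
Household 3 (pledges 20, payoff 104): dropping to 0 → total 40, payoff 0. No gain.
Household 4 (pledges 0, payoff 124): pledging 80 → total 140, payoff 44. No gain.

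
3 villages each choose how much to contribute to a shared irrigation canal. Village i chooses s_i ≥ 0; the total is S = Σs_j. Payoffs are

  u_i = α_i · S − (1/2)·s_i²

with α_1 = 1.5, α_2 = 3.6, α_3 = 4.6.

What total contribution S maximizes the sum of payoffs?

29.1

Planner FOC: ∂(Σu_j)/∂s_i = (Σα_j) − s_i = 0, so s_i^SO = Σα_j = 9.7 for every i; S^SO = 29.1.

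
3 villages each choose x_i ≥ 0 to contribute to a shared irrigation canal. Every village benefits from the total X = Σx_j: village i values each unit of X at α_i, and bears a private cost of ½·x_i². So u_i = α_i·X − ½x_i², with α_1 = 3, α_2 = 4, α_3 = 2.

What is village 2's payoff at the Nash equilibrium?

28

Village i's FOC: ∂u_i/∂x_i = α_i − x_i = 0, so x_i* = α_i.
NE contributions = (3, 4, 2); X = 9.
u_2 = α_2·X − ½·(x_2)² = 4·9 − ½·4² = 28.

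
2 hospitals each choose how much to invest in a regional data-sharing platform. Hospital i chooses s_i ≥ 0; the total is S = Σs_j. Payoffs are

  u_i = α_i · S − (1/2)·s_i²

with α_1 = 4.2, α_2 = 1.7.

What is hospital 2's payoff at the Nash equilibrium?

8.585

Hospital i's FOC: ∂u_i/∂s_i = α_i − s_i = 0, so s_i* = α_i.
NE contributions = (4.2, 1.7); S = 5.9.
u_2 = α_2·S − ½·(s_2)² = 1.7·5.9 − ½·1.7² = 8.585.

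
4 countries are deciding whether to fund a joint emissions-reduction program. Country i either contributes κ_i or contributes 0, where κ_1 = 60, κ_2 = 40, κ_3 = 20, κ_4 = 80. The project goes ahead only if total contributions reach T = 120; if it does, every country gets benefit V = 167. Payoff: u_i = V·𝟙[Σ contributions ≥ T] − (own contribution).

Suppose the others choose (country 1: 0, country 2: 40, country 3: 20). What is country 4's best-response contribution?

80

Others' total = 60. Contributing 80 brings total to 140 ≥ 120: gain V − κ_4 = 87.
Best response: 80.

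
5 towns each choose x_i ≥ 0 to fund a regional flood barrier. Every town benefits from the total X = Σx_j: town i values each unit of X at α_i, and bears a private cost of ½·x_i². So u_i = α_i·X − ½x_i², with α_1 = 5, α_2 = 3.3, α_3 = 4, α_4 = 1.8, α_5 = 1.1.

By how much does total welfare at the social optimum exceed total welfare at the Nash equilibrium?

374.73

Town i's FOC: ∂u_i/∂x_i = α_i − x_i = 0, so x_i* = α_i.
NE contributions = (5, 3.3, 4, 1.8, 1.1); X = 15.2.
W^NE = (Σα)·X − ½Σα_i² = 15.2² − ½·56.34 = 202.87.
Planner sets x_i = Σα_j = 15.2 for every i, so X^SO = 5·15.2 = 76.
W^SO = (Σα)·X^SO − ½·5·(Σα)² = (5/2)·15.2² = 577.6.
Deadweight loss = W^SO − W^NE = 374.73.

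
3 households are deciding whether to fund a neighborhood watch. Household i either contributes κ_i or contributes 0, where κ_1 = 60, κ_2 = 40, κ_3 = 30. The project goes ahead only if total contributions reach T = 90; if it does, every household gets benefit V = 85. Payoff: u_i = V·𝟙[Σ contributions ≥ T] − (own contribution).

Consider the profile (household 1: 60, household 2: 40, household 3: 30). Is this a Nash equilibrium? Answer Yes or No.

No

Total = 130 ≥ 90: provided.
Household 1 (pledges 60, payoff 25): dropping to 0 → total 70, payoff 0. No gain.
Household 2 (pledges 40, payoff 45): dropping to 0 → total 90, payoff 85. Profitable deviation.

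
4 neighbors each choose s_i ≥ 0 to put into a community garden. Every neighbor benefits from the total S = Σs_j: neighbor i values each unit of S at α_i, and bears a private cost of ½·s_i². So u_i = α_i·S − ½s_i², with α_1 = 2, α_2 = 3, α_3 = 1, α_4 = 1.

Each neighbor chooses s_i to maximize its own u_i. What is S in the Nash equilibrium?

Neighbor i's FOC: ∂u_i/∂s_i = α_i − s_i = 0, so s_i* = α_i.
NE contributions = (2, 3, 1, 1); S = 7.

7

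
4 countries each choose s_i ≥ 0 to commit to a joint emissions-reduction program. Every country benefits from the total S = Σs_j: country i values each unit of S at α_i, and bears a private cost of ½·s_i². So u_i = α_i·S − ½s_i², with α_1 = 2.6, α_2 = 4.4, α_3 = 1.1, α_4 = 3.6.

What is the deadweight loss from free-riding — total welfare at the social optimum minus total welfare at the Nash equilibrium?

Country i's FOC: ∂u_i/∂s_i = α_i − s_i = 0, so s_i* = α_i.
NE contributions = (2.6, 4.4, 1.1, 3.6); S = 11.7.
W^NE = (Σα)·S − ½Σα_i² = 11.7² − ½·40.29 = 116.745.
Planner sets s_i = Σα_j = 11.7 for every i, so S^SO = 4·11.7 = 46.8.
W^SO = (Σα)·S^SO − ½·4·(Σα)² = (4/2)·11.7² = 273.78.
Deadweight loss = W^SO − W^NE = 157.035.

157.035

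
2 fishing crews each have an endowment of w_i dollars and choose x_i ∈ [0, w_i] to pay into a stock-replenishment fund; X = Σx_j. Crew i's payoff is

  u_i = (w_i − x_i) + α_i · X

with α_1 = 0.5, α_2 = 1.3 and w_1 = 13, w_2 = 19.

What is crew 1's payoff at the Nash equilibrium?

22.5

∂u_i/∂x_i = α_i − 1, so crew i contributes w_i if α_i > 1, else 0.
α_i > 1 for i ∈ {2}; NE contributions (0, 19), X = 19.
u_1 = (13 − 0) + 0.5·19 = 22.5.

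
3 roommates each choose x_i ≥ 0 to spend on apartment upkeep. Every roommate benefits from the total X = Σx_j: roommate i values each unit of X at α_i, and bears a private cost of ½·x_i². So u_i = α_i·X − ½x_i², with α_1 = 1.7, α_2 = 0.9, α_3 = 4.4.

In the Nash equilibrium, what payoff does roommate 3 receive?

21.12

Roommate i's FOC: ∂u_i/∂x_i = α_i − x_i = 0, so x_i* = α_i.
NE contributions = (1.7, 0.9, 4.4); X = 7.
u_3 = α_3·X − ½·(x_3)² = 4.4·7 − ½·4.4² = 21.12.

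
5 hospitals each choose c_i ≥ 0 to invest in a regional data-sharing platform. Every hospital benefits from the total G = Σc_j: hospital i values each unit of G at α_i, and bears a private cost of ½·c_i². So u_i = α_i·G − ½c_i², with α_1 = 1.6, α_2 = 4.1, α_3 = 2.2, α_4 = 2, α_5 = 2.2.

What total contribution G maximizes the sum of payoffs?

Planner FOC: ∂(Σu_j)/∂c_i = (Σα_j) − c_i = 0, so c_i^SO = Σα_j = 12.1 for every i; G^SO = 60.5.

60.5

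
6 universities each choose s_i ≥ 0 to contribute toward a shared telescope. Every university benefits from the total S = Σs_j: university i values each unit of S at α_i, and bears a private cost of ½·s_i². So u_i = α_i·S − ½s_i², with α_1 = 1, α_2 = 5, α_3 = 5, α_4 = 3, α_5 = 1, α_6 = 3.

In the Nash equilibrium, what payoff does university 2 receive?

77.5

University i's FOC: ∂u_i/∂s_i = α_i − s_i = 0, so s_i* = α_i.
NE contributions = (1, 5, 5, 3, 1, 3); S = 18.
u_2 = α_2·S − ½·(s_2)² = 5·18 − ½·5² = 77.5.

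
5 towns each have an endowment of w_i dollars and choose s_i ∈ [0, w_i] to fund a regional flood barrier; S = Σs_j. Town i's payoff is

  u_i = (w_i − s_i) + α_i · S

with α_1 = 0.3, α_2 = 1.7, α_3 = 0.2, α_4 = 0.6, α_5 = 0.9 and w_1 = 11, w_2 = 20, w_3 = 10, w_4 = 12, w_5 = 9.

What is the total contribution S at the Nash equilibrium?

∂u_i/∂s_i = α_i − 1, so town i contributes w_i if α_i > 1, else 0.
α_i > 1 for i ∈ {2}; NE contributions (0, 20, 0, 0, 0), S = 20.

20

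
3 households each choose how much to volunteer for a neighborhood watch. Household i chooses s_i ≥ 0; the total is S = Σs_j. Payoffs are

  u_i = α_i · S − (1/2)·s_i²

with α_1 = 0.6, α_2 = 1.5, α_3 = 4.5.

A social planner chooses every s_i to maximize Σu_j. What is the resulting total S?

Planner FOC: ∂(Σu_j)/∂s_i = (Σα_j) − s_i = 0, so s_i^SO = Σα_j = 6.6 for every i; S^SO = 19.8.

19.8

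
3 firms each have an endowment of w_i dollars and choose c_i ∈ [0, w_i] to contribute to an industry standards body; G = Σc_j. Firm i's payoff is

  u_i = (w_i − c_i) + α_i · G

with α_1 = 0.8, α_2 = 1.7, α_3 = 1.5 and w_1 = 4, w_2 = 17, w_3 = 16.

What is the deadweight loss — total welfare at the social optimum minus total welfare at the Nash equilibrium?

12

∂u_i/∂c_i = α_i − 1, so firm i contributes w_i if α_i > 1, else 0.
α_i > 1 for i ∈ {2, 3}; NE contributions (0, 17, 16), G = 33.
W^NE = Σw_i − G^NE + (Σα_i)·G^NE = 37 + 3·33 = 136.
Planner: ∂(Σu_j)/∂c_i = Σα_j − 1 = 3 > 0, so everyone contributes w_i; G^SO = 37, W^SO = 37 + 3·37 = 148.
Deadweight loss = 12.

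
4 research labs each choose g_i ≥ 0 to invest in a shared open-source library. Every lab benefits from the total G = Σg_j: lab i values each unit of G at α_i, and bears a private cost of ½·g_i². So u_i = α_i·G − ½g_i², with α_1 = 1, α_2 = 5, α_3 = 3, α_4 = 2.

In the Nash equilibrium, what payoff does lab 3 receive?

Lab i's FOC: ∂u_i/∂g_i = α_i − g_i = 0, so g_i* = α_i.
NE contributions = (1, 5, 3, 2); G = 11.
u_3 = α_3·G − ½·(g_3)² = 3·11 − ½·3² = 28.5.

28.5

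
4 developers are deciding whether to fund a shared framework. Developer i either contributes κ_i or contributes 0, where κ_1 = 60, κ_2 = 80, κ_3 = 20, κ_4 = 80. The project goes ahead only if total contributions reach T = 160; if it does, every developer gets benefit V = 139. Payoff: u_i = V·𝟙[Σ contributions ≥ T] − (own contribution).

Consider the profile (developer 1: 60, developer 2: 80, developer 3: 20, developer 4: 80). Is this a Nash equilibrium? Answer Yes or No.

No

Total = 240 ≥ 160: provided.
Developer 1 (pledges 60, payoff 79): dropping to 0 → total 180, payoff 139. Profitable deviation.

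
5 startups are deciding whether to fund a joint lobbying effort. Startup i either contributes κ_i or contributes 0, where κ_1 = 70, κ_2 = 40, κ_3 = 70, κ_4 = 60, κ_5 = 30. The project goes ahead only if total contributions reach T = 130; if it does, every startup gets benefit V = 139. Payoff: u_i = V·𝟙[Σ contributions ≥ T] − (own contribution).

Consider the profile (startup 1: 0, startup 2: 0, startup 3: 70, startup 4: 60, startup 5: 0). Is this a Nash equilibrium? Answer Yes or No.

Yes

Total = 130 ≥ 130: provided.
Startup 1 (pledges 0, payoff 139): pledging 70 → total 200, payoff 69. No gain.
Startup 2 (pledges 0, payoff 139): pledging 40 → total 170, payoff 99. No gain.
Startup 3 (pledges 70, payoff 69): dropping to 0 → total 60, payoff 0. No gain.
Startup 4 (pledges 60, payoff 79): dropping to 0 → total 70, payoff 0. No gain.
Startup 5 (pledges 0, payoff 139): pledging 30 → total 160, payoff 109. No gain.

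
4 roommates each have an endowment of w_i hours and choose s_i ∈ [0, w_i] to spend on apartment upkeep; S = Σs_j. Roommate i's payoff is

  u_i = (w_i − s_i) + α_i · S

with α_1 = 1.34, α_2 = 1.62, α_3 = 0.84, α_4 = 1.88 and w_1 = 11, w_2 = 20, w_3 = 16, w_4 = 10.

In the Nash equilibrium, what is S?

41

∂u_i/∂s_i = α_i − 1, so roommate i contributes w_i if α_i > 1, else 0.
α_i > 1 for i ∈ {1, 2, 4}; NE contributions (11, 20, 0, 10), S = 41.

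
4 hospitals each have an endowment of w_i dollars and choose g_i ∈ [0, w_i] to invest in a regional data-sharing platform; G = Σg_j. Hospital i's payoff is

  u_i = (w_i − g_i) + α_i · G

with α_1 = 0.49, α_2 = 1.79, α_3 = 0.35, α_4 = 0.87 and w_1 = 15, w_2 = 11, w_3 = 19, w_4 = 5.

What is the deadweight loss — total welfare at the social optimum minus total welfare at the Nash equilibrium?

∂u_i/∂g_i = α_i − 1, so hospital i contributes w_i if α_i > 1, else 0.
α_i > 1 for i ∈ {2}; NE contributions (0, 11, 0, 0), G = 11.
W^NE = Σw_i − G^NE + (Σα_i)·G^NE = 50 + 2.5·11 = 77.5.
Planner: ∂(Σu_j)/∂g_i = Σα_j − 1 = 2.5 > 0, so everyone contributes w_i; G^SO = 50, W^SO = 50 + 2.5·50 = 175.
Deadweight loss = 97.5.

97.5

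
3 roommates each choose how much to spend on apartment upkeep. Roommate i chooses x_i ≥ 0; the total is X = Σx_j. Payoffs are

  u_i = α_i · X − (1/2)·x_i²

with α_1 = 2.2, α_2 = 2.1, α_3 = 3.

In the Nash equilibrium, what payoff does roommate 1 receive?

Roommate i's FOC: ∂u_i/∂x_i = α_i − x_i = 0, so x_i* = α_i.
NE contributions = (2.2, 2.1, 3); X = 7.3.
u_1 = α_1·X − ½·(x_1)² = 2.2·7.3 − ½·2.2² = 13.64.

13.64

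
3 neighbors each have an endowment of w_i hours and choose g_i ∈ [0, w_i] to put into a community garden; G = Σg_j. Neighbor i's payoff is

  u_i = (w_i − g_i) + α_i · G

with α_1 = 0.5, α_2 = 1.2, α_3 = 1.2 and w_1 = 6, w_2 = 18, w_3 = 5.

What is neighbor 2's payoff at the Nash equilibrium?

∂u_i/∂g_i = α_i − 1, so neighbor i contributes w_i if α_i > 1, else 0.
α_i > 1 for i ∈ {2, 3}; NE contributions (0, 18, 5), G = 23.
u_2 = (18 − 18) + 1.2·23 = 27.6.

27.6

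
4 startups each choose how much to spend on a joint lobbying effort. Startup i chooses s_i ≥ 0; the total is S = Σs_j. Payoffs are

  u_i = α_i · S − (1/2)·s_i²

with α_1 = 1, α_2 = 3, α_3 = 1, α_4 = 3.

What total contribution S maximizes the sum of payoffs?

Planner FOC: ∂(Σu_j)/∂s_i = (Σα_j) − s_i = 0, so s_i^SO = Σα_j = 8 for every i; S^SO = 32.

32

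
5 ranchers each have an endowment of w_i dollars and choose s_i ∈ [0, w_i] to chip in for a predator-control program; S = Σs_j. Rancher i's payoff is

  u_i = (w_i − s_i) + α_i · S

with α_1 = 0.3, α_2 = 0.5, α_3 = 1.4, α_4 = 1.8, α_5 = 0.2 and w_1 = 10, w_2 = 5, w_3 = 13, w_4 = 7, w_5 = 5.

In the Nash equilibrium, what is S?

∂u_i/∂s_i = α_i − 1, so rancher i contributes w_i if α_i > 1, else 0.
α_i > 1 for i ∈ {3, 4}; NE contributions (0, 0, 13, 7, 0), S = 20.

20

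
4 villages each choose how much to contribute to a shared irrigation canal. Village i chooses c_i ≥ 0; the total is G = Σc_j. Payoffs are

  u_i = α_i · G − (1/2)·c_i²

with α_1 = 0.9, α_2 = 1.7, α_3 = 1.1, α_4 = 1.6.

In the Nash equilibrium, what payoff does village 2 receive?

Village i's FOC: ∂u_i/∂c_i = α_i − c_i = 0, so c_i* = α_i.
NE contributions = (0.9, 1.7, 1.1, 1.6); G = 5.3.
u_2 = α_2·G − ½·(c_2)² = 1.7·5.3 − ½·1.7² = 7.565.

7.565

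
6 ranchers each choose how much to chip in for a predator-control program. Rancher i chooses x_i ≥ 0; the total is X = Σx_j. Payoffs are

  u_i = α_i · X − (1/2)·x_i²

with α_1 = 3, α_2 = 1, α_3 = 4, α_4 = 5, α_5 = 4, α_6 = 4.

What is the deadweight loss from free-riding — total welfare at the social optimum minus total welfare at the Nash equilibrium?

Rancher i's FOC: ∂u_i/∂x_i = α_i − x_i = 0, so x_i* = α_i.
NE contributions = (3, 1, 4, 5, 4, 4); X = 21.
W^NE = (Σα)·X − ½Σα_i² = 21² − ½·83 = 399.5.
Planner sets x_i = Σα_j = 21 for every i, so X^SO = 6·21 = 126.
W^SO = (Σα)·X^SO − ½·6·(Σα)² = (6/2)·21² = 1323.
Deadweight loss = W^SO − W^NE = 923.5.

923.5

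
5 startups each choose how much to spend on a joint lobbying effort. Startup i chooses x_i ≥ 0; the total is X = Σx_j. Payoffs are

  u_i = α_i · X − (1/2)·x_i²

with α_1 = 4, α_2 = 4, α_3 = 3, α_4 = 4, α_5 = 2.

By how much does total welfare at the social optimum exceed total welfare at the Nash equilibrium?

Startup i's FOC: ∂u_i/∂x_i = α_i − x_i = 0, so x_i* = α_i.
NE contributions = (4, 4, 3, 4, 2); X = 17.
W^NE = (Σα)·X − ½Σα_i² = 17² − ½·61 = 258.5.
Planner sets x_i = Σα_j = 17 for every i, so X^SO = 5·17 = 85.
W^SO = (Σα)·X^SO − ½·5·(Σα)² = (5/2)·17² = 722.5.
Deadweight loss = W^SO − W^NE = 464.

464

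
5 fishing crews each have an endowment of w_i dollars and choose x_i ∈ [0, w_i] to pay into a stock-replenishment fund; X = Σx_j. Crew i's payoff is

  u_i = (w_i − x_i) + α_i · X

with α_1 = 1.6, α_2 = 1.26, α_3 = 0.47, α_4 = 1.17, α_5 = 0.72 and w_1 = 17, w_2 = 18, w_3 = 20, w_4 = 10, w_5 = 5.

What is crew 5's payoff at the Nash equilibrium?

37.4

∂u_i/∂x_i = α_i − 1, so crew i contributes w_i if α_i > 1, else 0.
α_i > 1 for i ∈ {1, 2, 4}; NE contributions (17, 18, 0, 10, 0), X = 45.
u_5 = (5 − 0) + 0.72·45 = 37.4.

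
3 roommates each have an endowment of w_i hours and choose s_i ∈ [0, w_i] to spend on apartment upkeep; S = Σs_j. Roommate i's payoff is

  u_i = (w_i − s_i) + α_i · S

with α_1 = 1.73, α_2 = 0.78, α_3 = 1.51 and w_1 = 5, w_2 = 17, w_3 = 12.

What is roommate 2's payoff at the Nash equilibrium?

∂u_i/∂s_i = α_i − 1, so roommate i contributes w_i if α_i > 1, else 0.
α_i > 1 for i ∈ {1, 3}; NE contributions (5, 0, 12), S = 17.
u_2 = (17 − 0) + 0.78·17 = 30.26.

30.26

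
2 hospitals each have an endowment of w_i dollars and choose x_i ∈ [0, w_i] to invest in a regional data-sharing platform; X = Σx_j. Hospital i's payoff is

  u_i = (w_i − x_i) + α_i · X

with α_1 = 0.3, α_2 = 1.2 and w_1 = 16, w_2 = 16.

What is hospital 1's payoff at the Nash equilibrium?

∂u_i/∂x_i = α_i − 1, so hospital i contributes w_i if α_i > 1, else 0.
α_i > 1 for i ∈ {2}; NE contributions (0, 16), X = 16.
u_1 = (16 − 0) + 0.3·16 = 20.8.

20.8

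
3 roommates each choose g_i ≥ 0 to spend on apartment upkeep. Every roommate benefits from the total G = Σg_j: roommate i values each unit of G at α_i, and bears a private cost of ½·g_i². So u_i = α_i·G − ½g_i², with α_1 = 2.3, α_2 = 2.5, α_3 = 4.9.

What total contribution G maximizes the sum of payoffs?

Planner FOC: ∂(Σu_j)/∂g_i = (Σα_j) − g_i = 0, so g_i^SO = Σα_j = 9.7 for every i; G^SO = 29.1.

29.1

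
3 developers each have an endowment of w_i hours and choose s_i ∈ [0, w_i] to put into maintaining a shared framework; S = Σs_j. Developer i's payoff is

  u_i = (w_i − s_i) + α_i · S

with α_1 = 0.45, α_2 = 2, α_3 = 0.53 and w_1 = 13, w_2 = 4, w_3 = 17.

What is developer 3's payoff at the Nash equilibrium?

∂u_i/∂s_i = α_i − 1, so developer i contributes w_i if α_i > 1, else 0.
α_i > 1 for i ∈ {2}; NE contributions (0, 4, 0), S = 4.
u_3 = (17 − 0) + 0.53·4 = 19.12.

19.12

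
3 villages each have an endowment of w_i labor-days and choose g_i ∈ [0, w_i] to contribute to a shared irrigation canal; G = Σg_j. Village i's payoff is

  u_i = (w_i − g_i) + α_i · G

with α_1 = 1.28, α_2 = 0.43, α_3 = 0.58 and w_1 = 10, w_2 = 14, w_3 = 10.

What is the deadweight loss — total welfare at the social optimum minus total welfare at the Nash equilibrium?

30.96

∂u_i/∂g_i = α_i − 1, so village i contributes w_i if α_i > 1, else 0.
α_i > 1 for i ∈ {1}; NE contributions (10, 0, 0), G = 10.
W^NE = Σw_i − G^NE + (Σα_i)·G^NE = 34 + 1.29·10 = 46.9.
Planner: ∂(Σu_j)/∂g_i = Σα_j − 1 = 1.29 > 0, so everyone contributes w_i; G^SO = 34, W^SO = 34 + 1.29·34 = 77.86.
Deadweight loss = 30.96.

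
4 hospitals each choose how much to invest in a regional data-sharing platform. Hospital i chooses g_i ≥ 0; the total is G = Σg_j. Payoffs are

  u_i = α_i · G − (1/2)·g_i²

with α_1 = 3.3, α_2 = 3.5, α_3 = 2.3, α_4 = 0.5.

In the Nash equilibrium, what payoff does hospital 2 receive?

Hospital i's FOC: ∂u_i/∂g_i = α_i − g_i = 0, so g_i* = α_i.
NE contributions = (3.3, 3.5, 2.3, 0.5); G = 9.6.
u_2 = α_2·G − ½·(g_2)² = 3.5·9.6 − ½·3.5² = 27.475.

27.475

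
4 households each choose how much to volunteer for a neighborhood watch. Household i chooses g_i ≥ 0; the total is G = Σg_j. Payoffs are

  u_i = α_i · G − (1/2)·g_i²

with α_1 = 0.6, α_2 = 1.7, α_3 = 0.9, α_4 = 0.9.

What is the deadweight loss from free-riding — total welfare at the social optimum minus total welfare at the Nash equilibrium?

Household i's FOC: ∂u_i/∂g_i = α_i − g_i = 0, so g_i* = α_i.
NE contributions = (0.6, 1.7, 0.9, 0.9); G = 4.1.
W^NE = (Σα)·G − ½Σα_i² = 4.1² − ½·4.87 = 14.375.
Planner sets g_i = Σα_j = 4.1 for every i, so G^SO = 4·4.1 = 16.4.
W^SO = (Σα)·G^SO − ½·4·(Σα)² = (4/2)·4.1² = 33.62.
Deadweight loss = W^SO − W^NE = 19.245.

19.245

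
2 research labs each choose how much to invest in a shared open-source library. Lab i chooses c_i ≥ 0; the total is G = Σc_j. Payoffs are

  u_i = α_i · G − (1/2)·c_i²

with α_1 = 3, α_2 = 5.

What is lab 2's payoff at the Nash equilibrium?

27.5

Lab i's FOC: ∂u_i/∂c_i = α_i − c_i = 0, so c_i* = α_i.
NE contributions = (3, 5); G = 8.
u_2 = α_2·G − ½·(c_2)² = 5·8 − ½·5² = 27.5.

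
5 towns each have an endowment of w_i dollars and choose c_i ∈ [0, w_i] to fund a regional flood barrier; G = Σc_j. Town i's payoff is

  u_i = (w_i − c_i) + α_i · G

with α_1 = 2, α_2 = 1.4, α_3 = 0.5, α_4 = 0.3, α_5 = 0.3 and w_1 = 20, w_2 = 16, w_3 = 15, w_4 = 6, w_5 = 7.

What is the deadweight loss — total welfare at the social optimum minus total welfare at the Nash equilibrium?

98

∂u_i/∂c_i = α_i − 1, so town i contributes w_i if α_i > 1, else 0.
α_i > 1 for i ∈ {1, 2}; NE contributions (20, 16, 0, 0, 0), G = 36.
W^NE = Σw_i − G^NE + (Σα_i)·G^NE = 64 + 3.5·36 = 190.
Planner: ∂(Σu_j)/∂c_i = Σα_j − 1 = 3.5 > 0, so everyone contributes w_i; G^SO = 64, W^SO = 64 + 3.5·64 = 288.
Deadweight loss = 98.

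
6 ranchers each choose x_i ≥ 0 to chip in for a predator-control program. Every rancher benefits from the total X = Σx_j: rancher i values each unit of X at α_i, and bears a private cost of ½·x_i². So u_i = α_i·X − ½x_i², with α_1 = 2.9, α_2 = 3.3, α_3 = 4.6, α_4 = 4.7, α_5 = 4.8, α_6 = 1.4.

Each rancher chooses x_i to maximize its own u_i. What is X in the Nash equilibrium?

Rancher i's FOC: ∂u_i/∂x_i = α_i − x_i = 0, so x_i* = α_i.
NE contributions = (2.9, 3.3, 4.6, 4.7, 4.8, 1.4); X = 21.7.

21.7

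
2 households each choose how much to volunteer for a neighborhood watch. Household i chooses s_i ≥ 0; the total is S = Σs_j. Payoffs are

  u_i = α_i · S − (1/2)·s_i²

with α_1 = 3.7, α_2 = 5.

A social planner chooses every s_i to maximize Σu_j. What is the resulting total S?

Planner FOC: ∂(Σu_j)/∂s_i = (Σα_j) − s_i = 0, so s_i^SO = Σα_j = 8.7 for every i; S^SO = 17.4.

17.4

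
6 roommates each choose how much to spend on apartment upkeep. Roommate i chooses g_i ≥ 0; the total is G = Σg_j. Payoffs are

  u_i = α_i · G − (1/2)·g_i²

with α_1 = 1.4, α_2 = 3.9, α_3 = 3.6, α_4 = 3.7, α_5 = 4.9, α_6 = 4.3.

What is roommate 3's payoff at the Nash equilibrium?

Roommate i's FOC: ∂u_i/∂g_i = α_i − g_i = 0, so g_i* = α_i.
NE contributions = (1.4, 3.9, 3.6, 3.7, 4.9, 4.3); G = 21.8.
u_3 = α_3·G − ½·(g_3)² = 3.6·21.8 − ½·3.6² = 72.

72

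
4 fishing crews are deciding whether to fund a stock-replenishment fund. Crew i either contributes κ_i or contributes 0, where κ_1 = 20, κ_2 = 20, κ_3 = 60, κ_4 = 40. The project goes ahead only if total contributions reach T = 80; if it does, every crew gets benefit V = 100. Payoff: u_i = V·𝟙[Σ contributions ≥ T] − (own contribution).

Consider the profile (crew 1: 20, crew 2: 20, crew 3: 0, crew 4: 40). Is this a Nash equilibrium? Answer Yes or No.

Yes

Total = 80 ≥ 80: provided.
Crew 1 (pledges 20, payoff 80): dropping to 0 → total 60, payoff 0. No gain.
Crew 2 (pledges 20, payoff 80): dropping to 0 → total 60, payoff 0. No gain.
Crew 3 (pledges 0, payoff 100): pledging 60 → total 140, payoff 40. No gain.
Crew 4 (pledges 40, payoff 60): dropping to 0 → total 40, payoff 0. No gain.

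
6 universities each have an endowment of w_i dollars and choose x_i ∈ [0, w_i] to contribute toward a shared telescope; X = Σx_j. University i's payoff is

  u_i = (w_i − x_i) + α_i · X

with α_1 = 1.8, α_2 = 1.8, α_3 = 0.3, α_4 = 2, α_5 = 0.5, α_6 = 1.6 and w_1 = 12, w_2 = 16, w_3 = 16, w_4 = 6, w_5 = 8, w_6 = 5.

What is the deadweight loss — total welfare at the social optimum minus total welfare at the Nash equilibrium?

168

∂u_i/∂x_i = α_i − 1, so university i contributes w_i if α_i > 1, else 0.
α_i > 1 for i ∈ {1, 2, 4, 6}; NE contributions (12, 16, 0, 6, 0, 5), X = 39.
W^NE = Σw_i − X^NE + (Σα_i)·X^NE = 63 + 7·39 = 336.
Planner: ∂(Σu_j)/∂x_i = Σα_j − 1 = 7 > 0, so everyone contributes w_i; X^SO = 63, W^SO = 63 + 7·63 = 504.
Deadweight loss = 168.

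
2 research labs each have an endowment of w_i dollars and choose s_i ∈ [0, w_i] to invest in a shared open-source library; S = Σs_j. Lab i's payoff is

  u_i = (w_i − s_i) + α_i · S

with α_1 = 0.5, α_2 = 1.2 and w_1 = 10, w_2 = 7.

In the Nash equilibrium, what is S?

7

∂u_i/∂s_i = α_i − 1, so lab i contributes w_i if α_i > 1, else 0.
α_i > 1 for i ∈ {2}; NE contributions (0, 7), S = 7.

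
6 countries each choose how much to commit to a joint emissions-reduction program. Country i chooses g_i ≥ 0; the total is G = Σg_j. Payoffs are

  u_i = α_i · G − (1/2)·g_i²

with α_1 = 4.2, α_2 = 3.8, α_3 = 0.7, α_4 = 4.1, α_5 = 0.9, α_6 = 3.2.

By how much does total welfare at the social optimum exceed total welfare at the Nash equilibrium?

Country i's FOC: ∂u_i/∂g_i = α_i − g_i = 0, so g_i* = α_i.
NE contributions = (4.2, 3.8, 0.7, 4.1, 0.9, 3.2); G = 16.9.
W^NE = (Σα)·G − ½Σα_i² = 16.9² − ½·60.43 = 255.395.
Planner sets g_i = Σα_j = 16.9 for every i, so G^SO = 6·16.9 = 101.4.
W^SO = (Σα)·G^SO − ½·6·(Σα)² = (6/2)·16.9² = 856.83.
Deadweight loss = W^SO − W^NE = 601.435.

601.435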